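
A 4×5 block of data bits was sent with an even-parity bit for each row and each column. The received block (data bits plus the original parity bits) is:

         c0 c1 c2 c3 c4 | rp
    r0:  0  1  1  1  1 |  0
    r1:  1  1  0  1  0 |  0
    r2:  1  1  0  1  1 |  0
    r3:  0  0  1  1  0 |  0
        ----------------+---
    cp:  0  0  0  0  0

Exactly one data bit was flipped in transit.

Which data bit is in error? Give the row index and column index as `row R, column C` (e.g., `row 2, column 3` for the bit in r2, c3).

Recompute each row's even parity and compare to rp:
  r0: data parity 0, sent rp 0 → ok
  r1: data parity 1, sent rp 0 → mismatch
  r2: data parity 0, sent rp 0 → ok
  r3: data parity 0, sent rp 0 → ok
Recompute each column's even parity and compare to cp:
  c0: data parity 0, sent cp 0 → ok
  c1: data parity 1, sent cp 0 → mismatch
  c2: data parity 0, sent cp 0 → ok
  c3: data parity 0, sent cp 0 → ok
  c4: data parity 0, sent cp 0 → ok
Exactly one row (r1) and one column (c1) fail → the flipped bit is at their intersection.

row 1, column 1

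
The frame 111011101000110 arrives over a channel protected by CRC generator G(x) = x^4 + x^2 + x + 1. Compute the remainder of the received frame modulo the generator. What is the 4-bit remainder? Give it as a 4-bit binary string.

Modulo-2 division of 111011101000110 by 10111:
  pos 0: 11101 XOR 10111 = 01010
  pos 1: 10101 XOR 10111 = 00010
  pos 4: 10101 XOR 10111 = 00010
  pos 7: 10000 XOR 10111 = 00111
  pos 9: 11111 XOR 10111 = 01000
  pos 10: 10000 XOR 10111 = 00111
Remainder = 0111 (nonzero — an error is detected).

0111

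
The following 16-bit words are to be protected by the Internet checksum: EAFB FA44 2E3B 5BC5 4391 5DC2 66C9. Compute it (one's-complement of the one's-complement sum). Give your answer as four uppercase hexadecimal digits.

One's-complement addition (fold any carry out of bit 15 back into bit 0):
  0xEAFB + 0xFA44 = 0x1E53F → wrap carry → 0xE540
  0xE540 + 0x2E3B = 0x1137B → wrap carry → 0x137C
  0x137C + 0x5BC5 = 0x06F41
  0x6F41 + 0x4391 = 0x0B2D2
  0xB2D2 + 0x5DC2 = 0x11094 → wrap carry → 0x1095
  0x1095 + 0x66C9 = 0x0775E
One's-complement sum = 0x775E.
Checksum = ~0x775E & 0xFFFF = 0x88A1.

88A1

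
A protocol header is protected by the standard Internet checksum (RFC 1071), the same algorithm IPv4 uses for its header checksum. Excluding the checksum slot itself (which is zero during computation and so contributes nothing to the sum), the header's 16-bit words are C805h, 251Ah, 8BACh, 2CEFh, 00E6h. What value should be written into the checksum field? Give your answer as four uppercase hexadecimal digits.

595E

One's-complement addition (fold any carry out of bit 15 back into bit 0):
  0xC805 + 0x251A = 0x0ED1F
  0xED1F + 0x8BAC = 0x178CB → wrap carry → 0x78CC
  0x78CC + 0x2CEF = 0x0A5BB
  0xA5BB + 0x00E6 = 0x0A6A1
One's-complement sum = 0xA6A1.
Checksum = ~0xA6A1 & 0xFFFF = 0x595E.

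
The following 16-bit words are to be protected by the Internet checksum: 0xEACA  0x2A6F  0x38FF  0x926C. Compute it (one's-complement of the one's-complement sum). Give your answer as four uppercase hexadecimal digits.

One's-complement addition (fold any carry out of bit 15 back into bit 0):
  0xEACA + 0x2A6F = 0x11539 → wrap carry → 0x153A
  0x153A + 0x38FF = 0x04E39
  0x4E39 + 0x926C = 0x0E0A5
One's-complement sum = 0xE0A5.
Checksum = ~0xE0A5 & 0xFFFF = 0x1F5A.

1F5A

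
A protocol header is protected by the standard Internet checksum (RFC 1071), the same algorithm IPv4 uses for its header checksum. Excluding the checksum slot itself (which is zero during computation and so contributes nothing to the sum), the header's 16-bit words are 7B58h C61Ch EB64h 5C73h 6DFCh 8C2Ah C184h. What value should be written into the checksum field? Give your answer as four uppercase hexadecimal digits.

BB06

One's-complement addition (fold any carry out of bit 15 back into bit 0):
  0x7B58 + 0xC61C = 0x14174 → wrap carry → 0x4175
  0x4175 + 0xEB64 = 0x12CD9 → wrap carry → 0x2CDA
  0x2CDA + 0x5C73 = 0x0894D
  0x894D + 0x6DFC = 0x0F749
  0xF749 + 0x8C2A = 0x18373 → wrap carry → 0x8374
  0x8374 + 0xC184 = 0x144F8 → wrap carry → 0x44F9
One's-complement sum = 0x44F9.
Checksum = ~0x44F9 & 0xFFFF = 0xBB06.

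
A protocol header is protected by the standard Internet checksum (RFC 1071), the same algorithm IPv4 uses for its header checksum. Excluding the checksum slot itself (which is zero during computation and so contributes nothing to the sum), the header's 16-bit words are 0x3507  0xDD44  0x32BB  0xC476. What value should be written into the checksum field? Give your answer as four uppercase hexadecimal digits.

One's-complement addition (fold any carry out of bit 15 back into bit 0):
  0x3507 + 0xDD44 = 0x1124B → wrap carry → 0x124C
  0x124C + 0x32BB = 0x04507
  0x4507 + 0xC476 = 0x1097D → wrap carry → 0x097E
One's-complement sum = 0x097E.
Checksum = ~0x097E & 0xFFFF = 0xF681.

F681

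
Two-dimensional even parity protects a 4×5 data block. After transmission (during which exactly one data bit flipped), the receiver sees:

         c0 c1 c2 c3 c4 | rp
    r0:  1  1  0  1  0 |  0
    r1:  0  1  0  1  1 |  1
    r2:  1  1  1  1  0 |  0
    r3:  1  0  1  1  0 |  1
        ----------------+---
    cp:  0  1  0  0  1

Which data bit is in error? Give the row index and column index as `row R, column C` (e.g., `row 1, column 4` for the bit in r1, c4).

Recompute each row's even parity and compare to rp:
  r0: data parity 1, sent rp 0 → mismatch
  r1: data parity 1, sent rp 1 → ok
  r2: data parity 0, sent rp 0 → ok
  r3: data parity 1, sent rp 1 → ok
Recompute each column's even parity and compare to cp:
  c0: data parity 1, sent cp 0 → mismatch
  c1: data parity 1, sent cp 1 → ok
  c2: data parity 0, sent cp 0 → ok
  c3: data parity 0, sent cp 0 → ok
  c4: data parity 1, sent cp 1 → ok
Exactly one row (r0) and one column (c0) fail → the flipped bit is at their intersection.

row 0, column 0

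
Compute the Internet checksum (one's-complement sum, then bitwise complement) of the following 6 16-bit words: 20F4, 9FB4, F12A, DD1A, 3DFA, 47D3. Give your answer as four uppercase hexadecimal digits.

EB43

One's-complement addition (fold any carry out of bit 15 back into bit 0):
  0x20F4 + 0x9FB4 = 0x0C0A8
  0xC0A8 + 0xF12A = 0x1B1D2 → wrap carry → 0xB1D3
  0xB1D3 + 0xDD1A = 0x18EED → wrap carry → 0x8EEE
  0x8EEE + 0x3DFA = 0x0CCE8
  0xCCE8 + 0x47D3 = 0x114BB → wrap carry → 0x14BC
One's-complement sum = 0x14BC.
Checksum = ~0x14BC & 0xFFFF = 0xEB43.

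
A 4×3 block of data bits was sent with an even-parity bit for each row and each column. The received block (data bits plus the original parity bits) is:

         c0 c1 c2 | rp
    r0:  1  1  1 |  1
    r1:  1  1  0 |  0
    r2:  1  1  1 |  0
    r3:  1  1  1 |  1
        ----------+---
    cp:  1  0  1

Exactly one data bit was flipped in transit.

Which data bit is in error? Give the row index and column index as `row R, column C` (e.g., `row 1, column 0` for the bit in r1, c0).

row 2, column 0

Recompute each row's even parity and compare to rp:
  r0: data parity 1, sent rp 1 → ok
  r1: data parity 0, sent rp 0 → ok
  r2: data parity 1, sent rp 0 → mismatch
  r3: data parity 1, sent rp 1 → ok
Recompute each column's even parity and compare to cp:
  c0: data parity 0, sent cp 1 → mismatch
  c1: data parity 0, sent cp 0 → ok
  c2: data parity 1, sent cp 1 → ok
Exactly one row (r2) and one column (c0) fail → the flipped bit is at their intersection.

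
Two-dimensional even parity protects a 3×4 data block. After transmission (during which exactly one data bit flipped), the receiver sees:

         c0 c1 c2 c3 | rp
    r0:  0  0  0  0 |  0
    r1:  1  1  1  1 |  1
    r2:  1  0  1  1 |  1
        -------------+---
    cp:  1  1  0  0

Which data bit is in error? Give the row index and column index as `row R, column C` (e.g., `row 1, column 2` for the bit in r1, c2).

Recompute each row's even parity and compare to rp:
  r0: data parity 0, sent rp 0 → ok
  r1: data parity 0, sent rp 1 → mismatch
  r2: data parity 1, sent rp 1 → ok
Recompute each column's even parity and compare to cp:
  c0: data parity 0, sent cp 1 → mismatch
  c1: data parity 1, sent cp 1 → ok
  c2: data parity 0, sent cp 0 → ok
  c3: data parity 0, sent cp 0 → ok
Exactly one row (r1) and one column (c0) fail → the flipped bit is at their intersection.

row 1, column 0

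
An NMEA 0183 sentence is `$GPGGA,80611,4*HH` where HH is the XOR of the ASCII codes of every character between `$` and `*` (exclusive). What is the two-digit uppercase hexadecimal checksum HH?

XOR the ASCII codes of the payload characters:
  'G' = 0x47 → acc = 0x47
  'P' = 0x50 → acc = 0x17
  'G' = 0x47 → acc = 0x50
  'G' = 0x47 → acc = 0x17
  'A' = 0x41 → acc = 0x56
  ',' = 0x2C → acc = 0x7A
  '8' = 0x38 → acc = 0x42
  '0' = 0x30 → acc = 0x72
  '6' = 0x36 → acc = 0x44
  '1' = 0x31 → acc = 0x75
  '1' = 0x31 → acc = 0x44
  ',' = 0x2C → acc = 0x68
  '4' = 0x34 → acc = 0x5C
Checksum = 0x5C.

5C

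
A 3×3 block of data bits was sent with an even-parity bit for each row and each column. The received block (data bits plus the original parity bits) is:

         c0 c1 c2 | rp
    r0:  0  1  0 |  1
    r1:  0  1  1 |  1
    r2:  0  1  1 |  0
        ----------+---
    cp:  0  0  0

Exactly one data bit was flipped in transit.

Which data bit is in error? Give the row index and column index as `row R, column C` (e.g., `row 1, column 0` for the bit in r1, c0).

row 1, column 1

Recompute each row's even parity and compare to rp:
  r0: data parity 1, sent rp 1 → ok
  r1: data parity 0, sent rp 1 → mismatch
  r2: data parity 0, sent rp 0 → ok
Recompute each column's even parity and compare to cp:
  c0: data parity 0, sent cp 0 → ok
  c1: data parity 1, sent cp 0 → mismatch
  c2: data parity 0, sent cp 0 → ok
Exactly one row (r1) and one column (c1) fail → the flipped bit is at their intersection.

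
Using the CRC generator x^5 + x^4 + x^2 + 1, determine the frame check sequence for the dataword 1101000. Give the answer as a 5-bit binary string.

11111

Append 5 zeros: 110100000000. Divide by 110101 (XOR where the leading bit is 1):
  pos 0: 110100 XOR 110101 = 000001
  pos 5: 100000 XOR 110101 = 010101
  pos 6: 101010 XOR 110101 = 011111
Remainder (last 5 bits) = 11111. This is the CRC / FCS.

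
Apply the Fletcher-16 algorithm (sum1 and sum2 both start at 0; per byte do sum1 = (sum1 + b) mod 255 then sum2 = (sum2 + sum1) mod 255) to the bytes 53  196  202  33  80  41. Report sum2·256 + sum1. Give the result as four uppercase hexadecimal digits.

Running sums (mod 255):
  after byte 0 (53): sum1=53, sum2=53
  after byte 1 (196): sum1=249, sum2=47
  after byte 2 (202): sum1=196, sum2=243
  after byte 3 (33): sum1=229, sum2=217
  after byte 4 (80): sum1=54, sum2=16
  after byte 5 (41): sum1=95, sum2=111
Checksum = sum2·256 + sum1 = 111·256 + 95 = 28511 = 0x6F5F.

6F5F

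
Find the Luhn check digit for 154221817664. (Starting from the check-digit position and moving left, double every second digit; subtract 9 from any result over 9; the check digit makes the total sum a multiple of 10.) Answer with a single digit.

Partial digits right→left: 4 6 6 7 1 8 1 2 2 4 5 1
Double every second digit counting from the check-digit position (so the 1st, 3rd, 5th, ... of the partial from the right).
  doubled (with −9 where >9): 8 3 2 2 4 1 → sum 20
  kept as-is: 6 7 8 2 4 1 → sum 28
Total = 20 + 28 = 48.
Check digit = (10 − (48 mod 10)) mod 10 = 2.

2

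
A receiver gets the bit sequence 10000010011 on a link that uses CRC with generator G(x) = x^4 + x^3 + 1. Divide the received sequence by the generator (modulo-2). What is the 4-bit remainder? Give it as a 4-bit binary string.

Modulo-2 division of 10000010011 by 11001:
  pos 0: 10000 XOR 11001 = 01001
  pos 1: 10010 XOR 11001 = 01011
  pos 2: 10111 XOR 11001 = 01110
  pos 3: 11100 XOR 11001 = 00101
  pos 5: 10101 XOR 11001 = 01100
  pos 6: 11001 XOR 11001 = 00000
Remainder = 0000 (zero — the frame passes the CRC check).

0000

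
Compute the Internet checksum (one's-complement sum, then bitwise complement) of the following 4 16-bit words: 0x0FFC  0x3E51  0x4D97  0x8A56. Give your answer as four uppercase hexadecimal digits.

D9C4

One's-complement addition (fold any carry out of bit 15 back into bit 0):
  0x0FFC + 0x3E51 = 0x04E4D
  0x4E4D + 0x4D97 = 0x09BE4
  0x9BE4 + 0x8A56 = 0x1263A → wrap carry → 0x263B
One's-complement sum = 0x263B.
Checksum = ~0x263B & 0xFFFF = 0xD9C4.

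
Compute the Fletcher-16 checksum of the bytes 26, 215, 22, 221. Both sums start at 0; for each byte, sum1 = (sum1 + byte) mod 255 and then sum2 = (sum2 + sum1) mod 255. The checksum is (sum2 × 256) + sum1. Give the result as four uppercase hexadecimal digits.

Running sums (mod 255):
  after byte 0 (26): sum1=26, sum2=26
  after byte 1 (215): sum1=241, sum2=12
  after byte 2 (22): sum1=8, sum2=20
  after byte 3 (221): sum1=229, sum2=249
Checksum = sum2·256 + sum1 = 249·256 + 229 = 63973 = 0xF9E5.

F9E5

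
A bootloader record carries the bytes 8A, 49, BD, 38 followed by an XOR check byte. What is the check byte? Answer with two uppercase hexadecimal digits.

46

XOR the bytes together:
  start with 0x8A
  0x8A ⊕ 0x49 = 0xC3
  0xC3 ⊕ 0xBD = 0x7E
  0x7E ⊕ 0x38 = 0x46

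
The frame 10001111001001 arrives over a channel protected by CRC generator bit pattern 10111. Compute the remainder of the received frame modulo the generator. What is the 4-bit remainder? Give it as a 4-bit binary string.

1110

Modulo-2 division of 10001111001001 by 10111:
  pos 0: 10001 XOR 10111 = 00110
  pos 2: 11011 XOR 10111 = 01100
  pos 3: 11001 XOR 10111 = 01110
  pos 4: 11100 XOR 10111 = 01011
  pos 5: 10110 XOR 10111 = 00001
  pos 9: 11001 XOR 10111 = 01110
Remainder = 1110 (nonzero — an error is detected).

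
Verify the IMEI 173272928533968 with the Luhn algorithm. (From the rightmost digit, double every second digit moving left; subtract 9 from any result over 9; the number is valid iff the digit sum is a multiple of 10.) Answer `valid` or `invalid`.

From the right, keep odd positions and double even positions (subtract 9 from any doubled value over 9):
  doubled (positions 2,4,...): 3 6 1 4 4 4 5 → sum 27
  kept (positions 1,3,...): 8 9 3 8 9 7 3 1 → sum 48
Total = 75.
75 mod 10 = 5, so the number is invalid.

invalid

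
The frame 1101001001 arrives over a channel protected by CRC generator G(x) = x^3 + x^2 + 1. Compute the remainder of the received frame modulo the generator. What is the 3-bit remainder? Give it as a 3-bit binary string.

100

Modulo-2 division of 1101001001 by 1101:
  pos 0: 1101 XOR 1101 = 0000
  pos 6: 1001 XOR 1101 = 0100
Remainder = 100 (nonzero — an error is detected).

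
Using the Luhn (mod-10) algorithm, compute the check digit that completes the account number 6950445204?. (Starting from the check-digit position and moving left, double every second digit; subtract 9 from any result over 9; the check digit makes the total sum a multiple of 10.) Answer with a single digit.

Partial digits right→left: 4 0 2 5 4 4 0 5 9 6
Double every second digit counting from the check-digit position (so the 1st, 3rd, 5th, ... of the partial from the right).
  doubled (with −9 where >9): 8 4 8 0 9 → sum 29
  kept as-is: 0 5 4 5 6 → sum 20
Total = 29 + 20 = 49.
Check digit = (10 − (49 mod 10)) mod 10 = 1.

1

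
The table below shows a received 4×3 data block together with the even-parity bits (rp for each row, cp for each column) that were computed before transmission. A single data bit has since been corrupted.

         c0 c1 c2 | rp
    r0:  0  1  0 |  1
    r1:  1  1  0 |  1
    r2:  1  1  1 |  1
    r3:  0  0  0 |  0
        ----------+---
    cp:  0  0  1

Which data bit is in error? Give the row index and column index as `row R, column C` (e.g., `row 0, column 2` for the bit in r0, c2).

row 1, column 1

Recompute each row's even parity and compare to rp:
  r0: data parity 1, sent rp 1 → ok
  r1: data parity 0, sent rp 1 → mismatch
  r2: data parity 1, sent rp 1 → ok
  r3: data parity 0, sent rp 0 → ok
Recompute each column's even parity and compare to cp:
  c0: data parity 0, sent cp 0 → ok
  c1: data parity 1, sent cp 0 → mismatch
  c2: data parity 1, sent cp 1 → ok
Exactly one row (r1) and one column (c1) fail → the flipped bit is at their intersection.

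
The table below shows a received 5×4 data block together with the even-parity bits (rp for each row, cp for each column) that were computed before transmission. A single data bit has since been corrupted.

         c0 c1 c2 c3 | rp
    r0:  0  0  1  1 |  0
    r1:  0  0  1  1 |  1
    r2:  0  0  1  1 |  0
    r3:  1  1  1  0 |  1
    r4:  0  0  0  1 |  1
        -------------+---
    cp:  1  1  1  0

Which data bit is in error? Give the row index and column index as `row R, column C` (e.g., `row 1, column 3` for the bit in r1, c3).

row 1, column 2

Recompute each row's even parity and compare to rp:
  r0: data parity 0, sent rp 0 → ok
  r1: data parity 0, sent rp 1 → mismatch
  r2: data parity 0, sent rp 0 → ok
  r3: data parity 1, sent rp 1 → ok
  r4: data parity 1, sent rp 1 → ok
Recompute each column's even parity and compare to cp:
  c0: data parity 1, sent cp 1 → ok
  c1: data parity 1, sent cp 1 → ok
  c2: data parity 0, sent cp 1 → mismatch
  c3: data parity 0, sent cp 0 → ok
Exactly one row (r1) and one column (c2) fail → the flipped bit is at their intersection.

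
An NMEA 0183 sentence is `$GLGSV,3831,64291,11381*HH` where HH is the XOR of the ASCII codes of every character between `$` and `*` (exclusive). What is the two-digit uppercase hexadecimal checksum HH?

XOR the ASCII codes of the payload characters:
  'G' = 0x47 → acc = 0x47
  'L' = 0x4C → acc = 0x0B
  'G' = 0x47 → acc = 0x4C
  'S' = 0x53 → acc = 0x1F
  'V' = 0x56 → acc = 0x49
  ',' = 0x2C → acc = 0x65
  '3' = 0x33 → acc = 0x56
  '8' = 0x38 → acc = 0x6E
  '3' = 0x33 → acc = 0x5D
  '1' = 0x31 → acc = 0x6C
  ',' = 0x2C → acc = 0x40
  '6' = 0x36 → acc = 0x76
  '4' = 0x34 → acc = 0x42
  '2' = 0x32 → acc = 0x70
  '9' = 0x39 → acc = 0x49
  '1' = 0x31 → acc = 0x78
  ',' = 0x2C → acc = 0x54
  '1' = 0x31 → acc = 0x65
  '1' = 0x31 → acc = 0x54
  '3' = 0x33 → acc = 0x67
  '8' = 0x38 → acc = 0x5F
  '1' = 0x31 → acc = 0x6E
Checksum = 0x6E.

6E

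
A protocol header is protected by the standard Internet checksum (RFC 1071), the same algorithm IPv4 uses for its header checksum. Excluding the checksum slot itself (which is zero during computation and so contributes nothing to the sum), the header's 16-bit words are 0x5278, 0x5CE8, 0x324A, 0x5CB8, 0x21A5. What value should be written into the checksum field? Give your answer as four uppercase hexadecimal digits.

One's-complement addition (fold any carry out of bit 15 back into bit 0):
  0x5278 + 0x5CE8 = 0x0AF60
  0xAF60 + 0x324A = 0x0E1AA
  0xE1AA + 0x5CB8 = 0x13E62 → wrap carry → 0x3E63
  0x3E63 + 0x21A5 = 0x06008
One's-complement sum = 0x6008.
Checksum = ~0x6008 & 0xFFFF = 0x9FF7.

9FF7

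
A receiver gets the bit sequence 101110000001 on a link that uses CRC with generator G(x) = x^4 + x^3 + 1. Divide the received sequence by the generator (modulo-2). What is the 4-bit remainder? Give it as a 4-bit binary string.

Modulo-2 division of 101110000001 by 11001:
  pos 0: 10111 XOR 11001 = 01110
  pos 1: 11100 XOR 11001 = 00101
  pos 3: 10100 XOR 11001 = 01101
  pos 4: 11010 XOR 11001 = 00011
  pos 7: 11001 XOR 11001 = 00000
Remainder = 0000 (zero — the frame passes the CRC check).

0000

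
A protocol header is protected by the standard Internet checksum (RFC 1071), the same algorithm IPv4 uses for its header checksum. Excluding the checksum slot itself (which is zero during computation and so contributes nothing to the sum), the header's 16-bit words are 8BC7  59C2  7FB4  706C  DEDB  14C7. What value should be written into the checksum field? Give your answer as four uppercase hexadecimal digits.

36B2

One's-complement addition (fold any carry out of bit 15 back into bit 0):
  0x8BC7 + 0x59C2 = 0x0E589
  0xE589 + 0x7FB4 = 0x1653D → wrap carry → 0x653E
  0x653E + 0x706C = 0x0D5AA
  0xD5AA + 0xDEDB = 0x1B485 → wrap carry → 0xB486
  0xB486 + 0x14C7 = 0x0C94D
One's-complement sum = 0xC94D.
Checksum = ~0xC94D & 0xFFFF = 0x36B2.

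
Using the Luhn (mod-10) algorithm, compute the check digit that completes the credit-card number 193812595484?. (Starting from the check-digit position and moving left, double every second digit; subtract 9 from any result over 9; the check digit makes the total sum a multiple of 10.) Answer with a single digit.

Partial digits right→left: 4 8 4 5 9 5 2 1 8 3 9 1
Double every second digit counting from the check-digit position (so the 1st, 3rd, 5th, ... of the partial from the right).
  doubled (with −9 where >9): 8 8 9 4 7 9 → sum 45
  kept as-is: 8 5 5 1 3 1 → sum 23
Total = 45 + 23 = 68.
Check digit = (10 − (68 mod 10)) mod 10 = 2.

2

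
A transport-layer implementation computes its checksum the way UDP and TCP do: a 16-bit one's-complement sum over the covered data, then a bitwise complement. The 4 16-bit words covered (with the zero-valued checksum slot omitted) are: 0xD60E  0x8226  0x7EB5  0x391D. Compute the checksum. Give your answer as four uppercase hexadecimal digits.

EFF7

One's-complement addition (fold any carry out of bit 15 back into bit 0):
  0xD60E + 0x8226 = 0x15834 → wrap carry → 0x5835
  0x5835 + 0x7EB5 = 0x0D6EA
  0xD6EA + 0x391D = 0x11007 → wrap carry → 0x1008
One's-complement sum = 0x1008.
Checksum = ~0x1008 & 0xFFFF = 0xEFF7.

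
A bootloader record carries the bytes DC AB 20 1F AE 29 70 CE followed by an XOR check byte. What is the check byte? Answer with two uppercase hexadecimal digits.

71

XOR the bytes together:
  start with 0xDC
  0xDC ⊕ 0xAB = 0x77
  0x77 ⊕ 0x20 = 0x57
  0x57 ⊕ 0x1F = 0x48
  0x48 ⊕ 0xAE = 0xE6
  0xE6 ⊕ 0x29 = 0xCF
  0xCF ⊕ 0x70 = 0xBF
  0xBF ⊕ 0xCE = 0x71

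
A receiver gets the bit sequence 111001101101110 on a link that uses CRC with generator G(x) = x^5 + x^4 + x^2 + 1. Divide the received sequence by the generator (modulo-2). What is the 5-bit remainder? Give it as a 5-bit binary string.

Modulo-2 division of 111001101101110 by 110101:
  pos 0: 111001 XOR 110101 = 001100
  pos 2: 110010 XOR 110101 = 000111
  pos 5: 111110 XOR 110101 = 001011
  pos 7: 101111 XOR 110101 = 011010
  pos 8: 110101 XOR 110101 = 000000
Remainder = 00000 (zero — the frame passes the CRC check).

00000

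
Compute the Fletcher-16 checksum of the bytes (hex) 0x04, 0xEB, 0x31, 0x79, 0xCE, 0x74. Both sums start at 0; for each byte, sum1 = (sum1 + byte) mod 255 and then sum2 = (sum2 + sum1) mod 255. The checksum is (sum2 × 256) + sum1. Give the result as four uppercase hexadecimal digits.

Running sums (mod 255):
  after byte 0 (0x04): sum1=4, sum2=4
  after byte 1 (0xEB): sum1=239, sum2=243
  after byte 2 (0x31): sum1=33, sum2=21
  after byte 3 (0x79): sum1=154, sum2=175
  after byte 4 (0xCE): sum1=105, sum2=25
  after byte 5 (0x74): sum1=221, sum2=246
Checksum = sum2·256 + sum1 = 246·256 + 221 = 63197 = 0xF6DD.

F6DD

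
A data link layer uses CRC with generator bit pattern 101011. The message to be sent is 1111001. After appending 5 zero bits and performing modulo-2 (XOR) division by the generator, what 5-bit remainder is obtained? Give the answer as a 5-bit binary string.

00111

Append 5 zeros: 111100100000. Divide by 101011 (XOR where the leading bit is 1):
  pos 0: 111100 XOR 101011 = 010111
  pos 1: 101111 XOR 101011 = 000100
  pos 4: 100000 XOR 101011 = 001011
  pos 6: 101100 XOR 101011 = 000111
Remainder (last 5 bits) = 00111. This is the CRC / FCS.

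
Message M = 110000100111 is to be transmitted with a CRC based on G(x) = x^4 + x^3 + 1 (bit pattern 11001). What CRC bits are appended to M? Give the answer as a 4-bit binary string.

0101

Append 4 zeros: 1100001001110000. Divide by 11001 (XOR where the leading bit is 1):
  pos 0: 11000 XOR 11001 = 00001
  pos 4: 10100 XOR 11001 = 01101
  pos 5: 11011 XOR 11001 = 00010
  pos 8: 10110 XOR 11001 = 01111
  pos 9: 11110 XOR 11001 = 00111
  pos 11: 11100 XOR 11001 = 00101
Remainder (last 4 bits) = 0101. This is the CRC / FCS.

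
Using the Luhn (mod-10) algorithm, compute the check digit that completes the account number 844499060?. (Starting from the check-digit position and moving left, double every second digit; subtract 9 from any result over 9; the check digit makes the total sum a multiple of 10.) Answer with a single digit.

Partial digits right→left: 0 6 0 9 9 4 4 4 8
Double every second digit counting from the check-digit position (so the 1st, 3rd, 5th, ... of the partial from the right).
  doubled (with −9 where >9): 0 0 9 8 7 → sum 24
  kept as-is: 6 9 4 4 → sum 23
Total = 24 + 23 = 47.
Check digit = (10 − (47 mod 10)) mod 10 = 3.

3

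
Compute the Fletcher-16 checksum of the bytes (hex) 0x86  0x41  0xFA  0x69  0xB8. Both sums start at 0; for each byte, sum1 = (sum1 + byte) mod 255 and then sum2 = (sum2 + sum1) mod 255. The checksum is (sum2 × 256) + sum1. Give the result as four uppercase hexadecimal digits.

Running sums (mod 255):
  after byte 0 (0x86): sum1=134, sum2=134
  after byte 1 (0x41): sum1=199, sum2=78
  after byte 2 (0xFA): sum1=194, sum2=17
  after byte 3 (0x69): sum1=44, sum2=61
  after byte 4 (0xB8): sum1=228, sum2=34
Checksum = sum2·256 + sum1 = 34·256 + 228 = 8932 = 0x22E4.

22E4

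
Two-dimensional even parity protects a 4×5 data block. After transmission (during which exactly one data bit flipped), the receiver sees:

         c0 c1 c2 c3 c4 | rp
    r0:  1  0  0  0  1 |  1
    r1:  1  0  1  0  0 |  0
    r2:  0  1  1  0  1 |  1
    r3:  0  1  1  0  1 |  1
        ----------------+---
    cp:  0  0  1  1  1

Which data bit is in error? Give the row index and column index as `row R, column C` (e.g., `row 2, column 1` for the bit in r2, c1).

Recompute each row's even parity and compare to rp:
  r0: data parity 0, sent rp 1 → mismatch
  r1: data parity 0, sent rp 0 → ok
  r2: data parity 1, sent rp 1 → ok
  r3: data parity 1, sent rp 1 → ok
Recompute each column's even parity and compare to cp:
  c0: data parity 0, sent cp 0 → ok
  c1: data parity 0, sent cp 0 → ok
  c2: data parity 1, sent cp 1 → ok
  c3: data parity 0, sent cp 1 → mismatch
  c4: data parity 1, sent cp 1 → ok
Exactly one row (r0) and one column (c3) fail → the flipped bit is at their intersection.

row 0, column 3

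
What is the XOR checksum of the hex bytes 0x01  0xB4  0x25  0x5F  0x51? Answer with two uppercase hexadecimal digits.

9E

XOR the bytes together:
  start with 0x01
  0x01 ⊕ 0xB4 = 0xB5
  0xB5 ⊕ 0x25 = 0x90
  0x90 ⊕ 0x5F = 0xCF
  0xCF ⊕ 0x51 = 0x9E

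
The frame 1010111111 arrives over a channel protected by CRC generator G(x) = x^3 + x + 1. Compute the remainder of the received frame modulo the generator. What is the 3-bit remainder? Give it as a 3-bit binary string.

000

Modulo-2 division of 1010111111 by 1011:
  pos 0: 1010 XOR 1011 = 0001
  pos 3: 1111 XOR 1011 = 0100
  pos 4: 1001 XOR 1011 = 0010
  pos 6: 1011 XOR 1011 = 0000
Remainder = 000 (zero — the frame passes the CRC check).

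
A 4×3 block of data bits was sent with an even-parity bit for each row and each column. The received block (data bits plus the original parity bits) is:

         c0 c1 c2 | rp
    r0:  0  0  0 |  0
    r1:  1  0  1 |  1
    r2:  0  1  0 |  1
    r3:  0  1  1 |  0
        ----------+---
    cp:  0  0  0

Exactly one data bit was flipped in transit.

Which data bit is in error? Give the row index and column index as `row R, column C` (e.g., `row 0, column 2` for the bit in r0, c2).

row 1, column 0

Recompute each row's even parity and compare to rp:
  r0: data parity 0, sent rp 0 → ok
  r1: data parity 0, sent rp 1 → mismatch
  r2: data parity 1, sent rp 1 → ok
  r3: data parity 0, sent rp 0 → ok
Recompute each column's even parity and compare to cp:
  c0: data parity 1, sent cp 0 → mismatch
  c1: data parity 0, sent cp 0 → ok
  c2: data parity 0, sent cp 0 → ok
Exactly one row (r1) and one column (c0) fail → the flipped bit is at their intersection.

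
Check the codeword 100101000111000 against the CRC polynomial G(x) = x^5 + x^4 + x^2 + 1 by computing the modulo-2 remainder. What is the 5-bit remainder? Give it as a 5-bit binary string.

Modulo-2 division of 100101000111000 by 110101:
  pos 0: 100101 XOR 110101 = 010000
  pos 1: 100000 XOR 110101 = 010101
  pos 2: 101010 XOR 110101 = 011111
  pos 3: 111110 XOR 110101 = 001011
  pos 5: 101111 XOR 110101 = 011010
  pos 6: 110101 XOR 110101 = 000000
Remainder = 00000 (zero — the frame passes the CRC check).

00000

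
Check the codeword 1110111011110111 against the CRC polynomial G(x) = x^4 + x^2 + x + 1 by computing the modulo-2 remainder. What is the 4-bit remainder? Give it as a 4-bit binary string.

0111

Modulo-2 division of 1110111011110111 by 10111:
  pos 0: 11101 XOR 10111 = 01010
  pos 1: 10101 XOR 10111 = 00010
  pos 4: 10101 XOR 10111 = 00010
  pos 7: 10111 XOR 10111 = 00000
Remainder = 0111 (nonzero — an error is detected).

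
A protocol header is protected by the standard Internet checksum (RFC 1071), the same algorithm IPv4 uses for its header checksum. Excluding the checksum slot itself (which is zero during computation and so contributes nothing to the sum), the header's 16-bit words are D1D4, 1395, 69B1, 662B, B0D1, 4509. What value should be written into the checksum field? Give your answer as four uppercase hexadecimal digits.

54DE

One's-complement addition (fold any carry out of bit 15 back into bit 0):
  0xD1D4 + 0x1395 = 0x0E569
  0xE569 + 0x69B1 = 0x14F1A → wrap carry → 0x4F1B
  0x4F1B + 0x662B = 0x0B546
  0xB546 + 0xB0D1 = 0x16617 → wrap carry → 0x6618
  0x6618 + 0x4509 = 0x0AB21
One's-complement sum = 0xAB21.
Checksum = ~0xAB21 & 0xFFFF = 0x54DE.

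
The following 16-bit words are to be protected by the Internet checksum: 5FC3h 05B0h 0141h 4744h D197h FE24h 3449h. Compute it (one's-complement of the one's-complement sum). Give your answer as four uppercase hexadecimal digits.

4E01

One's-complement addition (fold any carry out of bit 15 back into bit 0):
  0x5FC3 + 0x05B0 = 0x06573
  0x6573 + 0x0141 = 0x066B4
  0x66B4 + 0x4744 = 0x0ADF8
  0xADF8 + 0xD197 = 0x17F8F → wrap carry → 0x7F90
  0x7F90 + 0xFE24 = 0x17DB4 → wrap carry → 0x7DB5
  0x7DB5 + 0x3449 = 0x0B1FE
One's-complement sum = 0xB1FE.
Checksum = ~0xB1FE & 0xFFFF = 0x4E01.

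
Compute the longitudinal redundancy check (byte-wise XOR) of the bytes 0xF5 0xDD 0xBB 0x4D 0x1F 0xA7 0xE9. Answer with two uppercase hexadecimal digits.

XOR the bytes together:
  start with 0xF5
  0xF5 ⊕ 0xDD = 0x28
  0x28 ⊕ 0xBB = 0x93
  0x93 ⊕ 0x4D = 0xDE
  0xDE ⊕ 0x1F = 0xC1
  0xC1 ⊕ 0xA7 = 0x66
  0x66 ⊕ 0xE9 = 0x8F

8F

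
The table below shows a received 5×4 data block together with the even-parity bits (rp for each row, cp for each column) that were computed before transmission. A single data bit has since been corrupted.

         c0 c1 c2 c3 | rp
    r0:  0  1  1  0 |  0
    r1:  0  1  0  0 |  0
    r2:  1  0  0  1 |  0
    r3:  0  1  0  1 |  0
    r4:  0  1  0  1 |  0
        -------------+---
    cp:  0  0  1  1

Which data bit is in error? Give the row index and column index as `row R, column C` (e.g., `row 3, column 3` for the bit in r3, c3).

row 1, column 0

Recompute each row's even parity and compare to rp:
  r0: data parity 0, sent rp 0 → ok
  r1: data parity 1, sent rp 0 → mismatch
  r2: data parity 0, sent rp 0 → ok
  r3: data parity 0, sent rp 0 → ok
  r4: data parity 0, sent rp 0 → ok
Recompute each column's even parity and compare to cp:
  c0: data parity 1, sent cp 0 → mismatch
  c1: data parity 0, sent cp 0 → ok
  c2: data parity 1, sent cp 1 → ok
  c3: data parity 1, sent cp 1 → ok
Exactly one row (r1) and one column (c0) fail → the flipped bit is at their intersection.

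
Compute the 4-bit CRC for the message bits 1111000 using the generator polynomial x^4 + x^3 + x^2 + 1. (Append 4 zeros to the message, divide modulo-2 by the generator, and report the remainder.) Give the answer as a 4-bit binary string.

1111

Append 4 zeros: 11110000000. Divide by 11101 (XOR where the leading bit is 1):
  pos 0: 11110 XOR 11101 = 00011
  pos 3: 11000 XOR 11101 = 00101
  pos 5: 10100 XOR 11101 = 01001
  pos 6: 10010 XOR 11101 = 01111
Remainder (last 4 bits) = 1111. This is the CRC / FCS.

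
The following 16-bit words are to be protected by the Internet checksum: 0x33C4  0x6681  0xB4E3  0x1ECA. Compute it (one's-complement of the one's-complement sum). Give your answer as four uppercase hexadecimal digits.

920C

One's-complement addition (fold any carry out of bit 15 back into bit 0):
  0x33C4 + 0x6681 = 0x09A45
  0x9A45 + 0xB4E3 = 0x14F28 → wrap carry → 0x4F29
  0x4F29 + 0x1ECA = 0x06DF3
One's-complement sum = 0x6DF3.
Checksum = ~0x6DF3 & 0xFFFF = 0x920C.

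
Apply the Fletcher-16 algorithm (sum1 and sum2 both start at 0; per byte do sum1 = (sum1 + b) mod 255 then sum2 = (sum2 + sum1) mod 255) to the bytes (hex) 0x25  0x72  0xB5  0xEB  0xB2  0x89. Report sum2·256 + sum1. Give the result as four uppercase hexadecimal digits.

Running sums (mod 255):
  after byte 0 (0x25): sum1=37, sum2=37
  after byte 1 (0x72): sum1=151, sum2=188
  after byte 2 (0xB5): sum1=77, sum2=10
  after byte 3 (0xEB): sum1=57, sum2=67
  after byte 4 (0xB2): sum1=235, sum2=47
  after byte 5 (0x89): sum1=117, sum2=164
Checksum = sum2·256 + sum1 = 164·256 + 117 = 42101 = 0xA475.

A475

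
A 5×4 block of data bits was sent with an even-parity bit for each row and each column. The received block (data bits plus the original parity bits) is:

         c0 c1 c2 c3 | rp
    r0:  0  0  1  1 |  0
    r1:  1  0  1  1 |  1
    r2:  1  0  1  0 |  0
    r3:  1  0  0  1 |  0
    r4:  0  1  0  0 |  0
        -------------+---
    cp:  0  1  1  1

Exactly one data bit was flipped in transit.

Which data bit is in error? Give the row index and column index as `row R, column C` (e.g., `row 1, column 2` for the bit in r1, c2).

Recompute each row's even parity and compare to rp:
  r0: data parity 0, sent rp 0 → ok
  r1: data parity 1, sent rp 1 → ok
  r2: data parity 0, sent rp 0 → ok
  r3: data parity 0, sent rp 0 → ok
  r4: data parity 1, sent rp 0 → mismatch
Recompute each column's even parity and compare to cp:
  c0: data parity 1, sent cp 0 → mismatch
  c1: data parity 1, sent cp 1 → ok
  c2: data parity 1, sent cp 1 → ok
  c3: data parity 1, sent cp 1 → ok
Exactly one row (r4) and one column (c0) fail → the flipped bit is at their intersection.

row 4, column 0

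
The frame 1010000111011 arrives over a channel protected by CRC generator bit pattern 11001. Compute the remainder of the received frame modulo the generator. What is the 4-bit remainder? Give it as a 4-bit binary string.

0000

Modulo-2 division of 1010000111011 by 11001:
  pos 0: 10100 XOR 11001 = 01101
  pos 1: 11010 XOR 11001 = 00011
  pos 4: 11011 XOR 11001 = 00010
  pos 7: 10101 XOR 11001 = 01100
  pos 8: 11001 XOR 11001 = 00000
Remainder = 0000 (zero — the frame passes the CRC check).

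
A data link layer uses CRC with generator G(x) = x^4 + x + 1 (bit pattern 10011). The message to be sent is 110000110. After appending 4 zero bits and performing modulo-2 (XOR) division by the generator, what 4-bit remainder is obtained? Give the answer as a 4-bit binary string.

Append 4 zeros: 1100001100000. Divide by 10011 (XOR where the leading bit is 1):
  pos 0: 11000 XOR 10011 = 01011
  pos 1: 10110 XOR 10011 = 00101
  pos 3: 10111 XOR 10011 = 00100
  pos 5: 10000 XOR 10011 = 00011
  pos 8: 11000 XOR 10011 = 01011
Remainder (last 4 bits) = 1011. This is the CRC / FCS.

1011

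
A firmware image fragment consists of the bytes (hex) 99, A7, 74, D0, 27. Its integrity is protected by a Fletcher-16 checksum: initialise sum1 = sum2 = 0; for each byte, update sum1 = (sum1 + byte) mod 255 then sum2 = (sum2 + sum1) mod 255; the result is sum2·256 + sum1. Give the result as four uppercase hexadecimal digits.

C4AD

Running sums (mod 255):
  after byte 0 (99): sum1=153, sum2=153
  after byte 1 (A7): sum1=65, sum2=218
  after byte 2 (74): sum1=181, sum2=144
  after byte 3 (D0): sum1=134, sum2=23
  after byte 4 (27): sum1=173, sum2=196
Checksum = sum2·256 + sum1 = 196·256 + 173 = 50349 = 0xC4AD.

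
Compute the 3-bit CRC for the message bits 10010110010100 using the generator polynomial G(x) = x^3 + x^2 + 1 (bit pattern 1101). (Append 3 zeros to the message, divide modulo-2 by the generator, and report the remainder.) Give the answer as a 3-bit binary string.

010

Append 3 zeros: 10010110010100000. Divide by 1101 (XOR where the leading bit is 1):
  pos 0: 1001 XOR 1101 = 0100
  pos 1: 1000 XOR 1101 = 0101
  pos 2: 1011 XOR 1101 = 0110
  pos 3: 1101 XOR 1101 = 0000
  pos 9: 1010 XOR 1101 = 0111
  pos 10: 1110 XOR 1101 = 0011
  pos 12: 1100 XOR 1101 = 0001
Remainder (last 3 bits) = 010. This is the CRC / FCS.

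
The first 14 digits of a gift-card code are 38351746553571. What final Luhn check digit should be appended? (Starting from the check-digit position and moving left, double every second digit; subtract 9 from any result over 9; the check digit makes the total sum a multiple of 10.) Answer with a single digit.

Partial digits right→left: 1 7 5 3 5 5 6 4 7 1 5 3 8 3
Double every second digit counting from the check-digit position (so the 1st, 3rd, 5th, ... of the partial from the right).
  doubled (with −9 where >9): 2 1 1 3 5 1 7 → sum 20
  kept as-is: 7 3 5 4 1 3 3 → sum 26
Total = 20 + 26 = 46.
Check digit = (10 − (46 mod 10)) mod 10 = 4.

4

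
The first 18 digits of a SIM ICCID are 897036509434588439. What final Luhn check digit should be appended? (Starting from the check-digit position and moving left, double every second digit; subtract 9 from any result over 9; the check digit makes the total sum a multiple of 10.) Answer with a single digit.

7

Partial digits right→left: 9 3 4 8 8 5 4 3 4 9 0 5 6 3 0 7 9 8
Double every second digit counting from the check-digit position (so the 1st, 3rd, 5th, ... of the partial from the right).
  doubled (with −9 where >9): 9 8 7 8 8 0 3 0 9 → sum 52
  kept as-is: 3 8 5 3 9 5 3 7 8 → sum 51
Total = 52 + 51 = 103.
Check digit = (10 − (103 mod 10)) mod 10 = 7.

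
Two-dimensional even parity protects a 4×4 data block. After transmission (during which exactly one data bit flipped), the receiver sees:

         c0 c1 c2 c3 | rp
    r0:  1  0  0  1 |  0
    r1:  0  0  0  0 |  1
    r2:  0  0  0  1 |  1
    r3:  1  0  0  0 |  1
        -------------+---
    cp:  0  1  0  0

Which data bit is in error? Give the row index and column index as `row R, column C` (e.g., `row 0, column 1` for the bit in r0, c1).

row 1, column 1

Recompute each row's even parity and compare to rp:
  r0: data parity 0, sent rp 0 → ok
  r1: data parity 0, sent rp 1 → mismatch
  r2: data parity 1, sent rp 1 → ok
  r3: data parity 1, sent rp 1 → ok
Recompute each column's even parity and compare to cp:
  c0: data parity 0, sent cp 0 → ok
  c1: data parity 0, sent cp 1 → mismatch
  c2: data parity 0, sent cp 0 → ok
  c3: data parity 0, sent cp 0 → ok
Exactly one row (r1) and one column (c1) fail → the flipped bit is at their intersection.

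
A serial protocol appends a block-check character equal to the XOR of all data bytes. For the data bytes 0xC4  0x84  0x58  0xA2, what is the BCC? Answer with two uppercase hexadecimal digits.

BA

XOR the bytes together:
  start with 0xC4
  0xC4 ⊕ 0x84 = 0x40
  0x40 ⊕ 0x58 = 0x18
  0x18 ⊕ 0xA2 = 0xBA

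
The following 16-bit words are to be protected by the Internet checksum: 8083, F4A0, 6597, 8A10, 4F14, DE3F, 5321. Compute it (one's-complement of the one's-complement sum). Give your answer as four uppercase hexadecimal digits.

1ABE

One's-complement addition (fold any carry out of bit 15 back into bit 0):
  0x8083 + 0xF4A0 = 0x17523 → wrap carry → 0x7524
  0x7524 + 0x6597 = 0x0DABB
  0xDABB + 0x8A10 = 0x164CB → wrap carry → 0x64CC
  0x64CC + 0x4F14 = 0x0B3E0
  0xB3E0 + 0xDE3F = 0x1921F → wrap carry → 0x9220
  0x9220 + 0x5321 = 0x0E541
One's-complement sum = 0xE541.
Checksum = ~0xE541 & 0xFFFF = 0x1ABE.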